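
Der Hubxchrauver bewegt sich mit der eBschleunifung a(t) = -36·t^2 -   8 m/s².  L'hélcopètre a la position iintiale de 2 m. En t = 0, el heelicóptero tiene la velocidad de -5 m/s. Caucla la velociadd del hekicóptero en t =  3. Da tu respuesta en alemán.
Wir müssen die Stammfunktion unserer Gleichung für die Beschleunigung a(t) = -36·t^2 - 8 1-mal finden. Das Integral von der Beschleunigung ist die Geschwindigkeit. Mit v(0) = -5 erhalten wir v(t) = -12·t^3 - 8·t - 5. Wir haben die Geschwindigkeit v(t) = -12·t^3 - 8·t - 5. Durch Einsetzen von t = 3: v(3) = -353.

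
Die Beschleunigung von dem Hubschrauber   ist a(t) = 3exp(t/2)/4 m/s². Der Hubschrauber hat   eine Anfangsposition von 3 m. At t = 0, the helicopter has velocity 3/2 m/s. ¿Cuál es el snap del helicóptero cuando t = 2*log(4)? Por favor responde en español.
Para resolver esto, necesitamos tomar 2 derivadas de nuestra ecuación de la aceleración a(t) = 3·exp(t/2)/4. Derivando la aceleración, obtenemos la sacudida: j(t) = 3·exp(t/2)/8. Derivando la sacudida, obtenemos el snap: s(t) = 3·exp(t/2)/16. De la ecuación del snap s(t) = 3·exp(t/2)/16, sustituimos t = 2*log(4) para obtener s = 3/4.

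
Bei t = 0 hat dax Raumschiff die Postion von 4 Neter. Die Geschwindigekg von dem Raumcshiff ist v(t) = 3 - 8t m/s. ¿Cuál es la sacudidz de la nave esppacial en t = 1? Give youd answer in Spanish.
Debemos derivar nuestra ecuación de la velocidad v(t) = 3 - 8·t 2 veces. Tomando d/dt de v(t), encontramos a(t) = -8. La derivada de la aceleración da la sacudida: j(t) = 0. De la ecuación de la sacudida j(t) = 0, sustituimos t = 1 para obtener j = 0.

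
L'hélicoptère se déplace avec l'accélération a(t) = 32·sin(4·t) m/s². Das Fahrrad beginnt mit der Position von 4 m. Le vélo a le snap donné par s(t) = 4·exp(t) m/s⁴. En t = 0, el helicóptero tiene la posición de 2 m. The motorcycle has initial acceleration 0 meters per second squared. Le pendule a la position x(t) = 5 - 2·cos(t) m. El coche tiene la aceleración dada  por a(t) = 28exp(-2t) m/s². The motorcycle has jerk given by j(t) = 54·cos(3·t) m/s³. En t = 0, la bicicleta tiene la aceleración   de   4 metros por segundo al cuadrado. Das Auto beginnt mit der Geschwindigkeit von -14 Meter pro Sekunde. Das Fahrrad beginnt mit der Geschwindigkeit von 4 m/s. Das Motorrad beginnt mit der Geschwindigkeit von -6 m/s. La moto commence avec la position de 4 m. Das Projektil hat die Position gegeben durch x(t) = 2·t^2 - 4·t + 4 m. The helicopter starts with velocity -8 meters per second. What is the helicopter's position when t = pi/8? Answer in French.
Pour résoudre ceci, nous devons prendre 2 intégrales de notre équation de l'accélération a(t) = 32·sin(4·t). En prenant ∫a(t)dt et en appliquant v(0) = -8, nous trouvons v(t) = -8·cos(4·t). En prenant ∫v(t)dt et en appliquant x(0) = 2, nous trouvons x(t) = 2 - 2·sin(4·t). De l'équation de la position x(t) = 2 - 2·sin(4·t), nous substituons t = pi/8 pour obtenir x = 0.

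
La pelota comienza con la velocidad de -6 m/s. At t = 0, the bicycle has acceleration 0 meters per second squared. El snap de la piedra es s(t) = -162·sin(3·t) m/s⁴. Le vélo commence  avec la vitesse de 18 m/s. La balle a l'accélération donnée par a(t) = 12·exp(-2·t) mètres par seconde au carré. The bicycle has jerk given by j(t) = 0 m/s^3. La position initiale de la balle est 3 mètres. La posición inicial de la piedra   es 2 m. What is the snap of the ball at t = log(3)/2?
We must differentiate our acceleration equation a(t) = 12·exp(-2·t) 2 times. The derivative of acceleration gives jerk: j(t) = -24·exp(-2·t). Differentiating jerk, we get snap: s(t) = 48·exp(-2·t). Using s(t) = 48·exp(-2·t) and substituting t = log(3)/2, we find s = 16.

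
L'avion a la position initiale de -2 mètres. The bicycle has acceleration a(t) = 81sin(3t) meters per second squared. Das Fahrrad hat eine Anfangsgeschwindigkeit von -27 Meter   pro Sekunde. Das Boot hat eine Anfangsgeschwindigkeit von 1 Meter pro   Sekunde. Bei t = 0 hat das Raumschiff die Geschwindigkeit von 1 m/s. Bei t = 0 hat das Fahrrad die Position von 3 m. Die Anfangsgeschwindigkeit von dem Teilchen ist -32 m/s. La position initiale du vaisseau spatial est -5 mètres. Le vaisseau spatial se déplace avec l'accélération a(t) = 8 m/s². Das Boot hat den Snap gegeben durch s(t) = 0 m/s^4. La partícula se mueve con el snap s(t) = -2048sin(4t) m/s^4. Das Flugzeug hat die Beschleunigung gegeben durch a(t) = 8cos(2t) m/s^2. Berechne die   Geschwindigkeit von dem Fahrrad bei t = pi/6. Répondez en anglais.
To solve this, we need to take 1 integral of our acceleration equation a(t) = 81·sin(3·t). Integrating acceleration and using the initial condition v(0) = -27, we get v(t) = -27·cos(3·t). We have velocity v(t) = -27·cos(3·t). Substituting t = pi/6: v(pi/6) = 0.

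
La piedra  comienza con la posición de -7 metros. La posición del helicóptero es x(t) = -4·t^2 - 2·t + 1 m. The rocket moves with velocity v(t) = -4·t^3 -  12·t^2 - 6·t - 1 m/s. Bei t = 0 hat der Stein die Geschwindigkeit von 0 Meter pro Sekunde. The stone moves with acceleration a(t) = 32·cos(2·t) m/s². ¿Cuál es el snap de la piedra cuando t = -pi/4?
Para resolver esto, necesitamos tomar 2 derivadas de nuestra ecuación de la aceleración a(t) = 32·cos(2·t). La derivada de la aceleración da la sacudida: j(t) = -64·sin(2·t). Tomando d/dt de j(t), encontramos s(t) = -128·cos(2·t). De la ecuación del snap s(t) = -128·cos(2·t), sustituimos t = -pi/4 para obtener s = 0.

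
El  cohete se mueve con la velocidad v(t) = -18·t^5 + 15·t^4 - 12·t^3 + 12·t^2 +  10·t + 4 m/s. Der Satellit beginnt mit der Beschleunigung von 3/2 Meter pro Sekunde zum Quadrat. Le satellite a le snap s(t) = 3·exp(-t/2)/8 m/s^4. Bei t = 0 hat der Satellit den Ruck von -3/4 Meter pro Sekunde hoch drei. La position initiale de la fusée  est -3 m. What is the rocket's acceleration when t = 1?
To solve this, we need to take 1 derivative of our velocity equation v(t) = -18·t^5 + 15·t^4 - 12·t^3 + 12·t^2 + 10·t + 4. Taking d/dt of v(t), we find a(t) = -90·t^4 + 60·t^3 - 36·t^2 + 24·t + 10. From the given acceleration equation a(t) = -90·t^4 + 60·t^3 - 36·t^2 + 24·t + 10, we substitute t = 1 to get a = -32.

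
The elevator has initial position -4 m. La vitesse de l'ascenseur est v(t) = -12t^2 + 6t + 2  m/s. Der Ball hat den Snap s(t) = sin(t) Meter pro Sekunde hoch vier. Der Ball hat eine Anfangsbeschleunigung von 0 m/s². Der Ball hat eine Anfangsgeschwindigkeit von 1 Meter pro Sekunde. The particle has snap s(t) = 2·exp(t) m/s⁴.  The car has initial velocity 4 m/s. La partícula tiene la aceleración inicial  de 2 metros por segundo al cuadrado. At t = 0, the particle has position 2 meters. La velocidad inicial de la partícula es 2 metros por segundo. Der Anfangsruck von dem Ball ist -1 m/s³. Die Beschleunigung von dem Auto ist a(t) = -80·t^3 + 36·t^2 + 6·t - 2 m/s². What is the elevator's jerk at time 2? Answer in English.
Starting from velocity v(t) = -12·t^2 + 6·t + 2, we take 2 derivatives. The derivative of velocity gives acceleration: a(t) = 6 - 24·t. Taking d/dt of a(t), we find j(t) = -24. We have jerk j(t) = -24. Substituting t = 2: j(2) = -24.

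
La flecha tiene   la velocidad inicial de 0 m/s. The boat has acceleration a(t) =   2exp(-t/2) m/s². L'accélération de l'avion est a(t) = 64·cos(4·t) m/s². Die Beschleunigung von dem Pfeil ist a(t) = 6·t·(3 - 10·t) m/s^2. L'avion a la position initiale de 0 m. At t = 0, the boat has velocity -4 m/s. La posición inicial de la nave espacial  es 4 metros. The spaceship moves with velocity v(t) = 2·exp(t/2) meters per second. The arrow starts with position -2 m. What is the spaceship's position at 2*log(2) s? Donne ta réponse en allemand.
Wir müssen unsere Gleichung für die Geschwindigkeit v(t) = 2·exp(t/2) 1-mal integrieren. Die Stammfunktion von der Geschwindigkeit ist die Position. Mit x(0) = 4 erhalten wir x(t) = 4·exp(t/2). Mit x(t) = 4·exp(t/2) und Einsetzen von t = 2*log(2), finden wir x = 8.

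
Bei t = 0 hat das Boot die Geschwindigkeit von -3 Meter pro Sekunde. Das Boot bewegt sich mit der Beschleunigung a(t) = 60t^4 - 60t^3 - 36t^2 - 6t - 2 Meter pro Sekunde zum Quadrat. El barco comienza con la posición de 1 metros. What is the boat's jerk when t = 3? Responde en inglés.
Starting from acceleration a(t) = 60·t^4 - 60·t^3 - 36·t^2 - 6·t - 2, we take 1 derivative. The derivative of acceleration gives jerk: j(t) = 240·t^3 - 180·t^2 - 72·t - 6. Using j(t) = 240·t^3 - 180·t^2 - 72·t - 6 and substituting t = 3, we find j = 4638.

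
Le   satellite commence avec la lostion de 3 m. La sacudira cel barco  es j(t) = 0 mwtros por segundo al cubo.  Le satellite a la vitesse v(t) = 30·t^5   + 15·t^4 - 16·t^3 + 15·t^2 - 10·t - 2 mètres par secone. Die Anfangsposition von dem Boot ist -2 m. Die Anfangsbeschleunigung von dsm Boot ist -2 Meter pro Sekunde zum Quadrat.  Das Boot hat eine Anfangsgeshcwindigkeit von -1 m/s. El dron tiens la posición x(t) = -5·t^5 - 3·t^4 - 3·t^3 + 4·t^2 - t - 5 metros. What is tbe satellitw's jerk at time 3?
Starting from velocity v(t) = 30·t^5 + 15·t^4 - 16·t^3 + 15·t^2 - 10·t - 2, we take 2 derivatives. The derivative of velocity gives acceleration: a(t) = 150·t^4 + 60·t^3 - 48·t^2 + 30·t - 10. The derivative of acceleration gives jerk: j(t) = 600·t^3 + 180·t^2 - 96·t + 30. From the given jerk equation j(t) = 600·t^3 + 180·t^2 - 96·t + 30, we substitute t = 3 to get j = 17562.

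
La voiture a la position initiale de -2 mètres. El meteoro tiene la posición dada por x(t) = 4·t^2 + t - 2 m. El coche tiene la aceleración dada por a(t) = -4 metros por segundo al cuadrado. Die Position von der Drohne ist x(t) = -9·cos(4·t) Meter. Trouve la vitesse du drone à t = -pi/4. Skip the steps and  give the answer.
À t = -pi/4, v = 0.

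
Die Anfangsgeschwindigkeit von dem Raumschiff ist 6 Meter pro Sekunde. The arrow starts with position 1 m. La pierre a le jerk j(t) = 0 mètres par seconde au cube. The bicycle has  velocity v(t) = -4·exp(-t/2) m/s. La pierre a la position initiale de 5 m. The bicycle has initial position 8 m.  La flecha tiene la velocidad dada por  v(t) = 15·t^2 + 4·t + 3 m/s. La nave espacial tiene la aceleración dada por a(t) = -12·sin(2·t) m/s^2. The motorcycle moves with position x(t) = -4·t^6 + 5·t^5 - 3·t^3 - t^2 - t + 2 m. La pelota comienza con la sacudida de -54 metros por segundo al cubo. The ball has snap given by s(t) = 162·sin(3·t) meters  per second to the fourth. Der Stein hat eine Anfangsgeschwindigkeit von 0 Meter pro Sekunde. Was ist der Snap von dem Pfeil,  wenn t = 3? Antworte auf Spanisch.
Para resolver esto, necesitamos tomar 3 derivadas de nuestra ecuación de la velocidad v(t) = 15·t^2 + 4·t + 3. Derivando la velocidad, obtenemos la aceleración: a(t) = 30·t + 4. La derivada de la aceleración da la sacudida: j(t) = 30. La derivada de la sacudida da el snap: s(t) = 0. Usando s(t) = 0 y sustituyendo t = 3, encontramos s = 0.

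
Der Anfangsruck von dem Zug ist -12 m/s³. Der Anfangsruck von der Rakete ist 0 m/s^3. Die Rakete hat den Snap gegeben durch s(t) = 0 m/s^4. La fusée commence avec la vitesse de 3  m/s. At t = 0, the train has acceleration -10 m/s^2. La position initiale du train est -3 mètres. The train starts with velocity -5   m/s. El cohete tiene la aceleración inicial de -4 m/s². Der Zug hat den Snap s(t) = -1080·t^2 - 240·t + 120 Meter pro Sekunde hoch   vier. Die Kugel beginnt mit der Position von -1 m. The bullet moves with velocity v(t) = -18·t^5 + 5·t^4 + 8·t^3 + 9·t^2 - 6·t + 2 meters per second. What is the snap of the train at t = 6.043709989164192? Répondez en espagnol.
Tenemos el snap s(t) = -1080·t^2 - 240·t + 120. Sustituyendo t = 6.043709989164192: s(6.043709989164192) = -40779.0352651723.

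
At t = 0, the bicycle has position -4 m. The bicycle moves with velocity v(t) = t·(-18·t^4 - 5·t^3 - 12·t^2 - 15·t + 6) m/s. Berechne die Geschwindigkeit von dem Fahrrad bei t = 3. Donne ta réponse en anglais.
Using v(t) = t·(-18·t^4 - 5·t^3 - 12·t^2 - 15·t + 6) and substituting t = 3, we find v = -5220.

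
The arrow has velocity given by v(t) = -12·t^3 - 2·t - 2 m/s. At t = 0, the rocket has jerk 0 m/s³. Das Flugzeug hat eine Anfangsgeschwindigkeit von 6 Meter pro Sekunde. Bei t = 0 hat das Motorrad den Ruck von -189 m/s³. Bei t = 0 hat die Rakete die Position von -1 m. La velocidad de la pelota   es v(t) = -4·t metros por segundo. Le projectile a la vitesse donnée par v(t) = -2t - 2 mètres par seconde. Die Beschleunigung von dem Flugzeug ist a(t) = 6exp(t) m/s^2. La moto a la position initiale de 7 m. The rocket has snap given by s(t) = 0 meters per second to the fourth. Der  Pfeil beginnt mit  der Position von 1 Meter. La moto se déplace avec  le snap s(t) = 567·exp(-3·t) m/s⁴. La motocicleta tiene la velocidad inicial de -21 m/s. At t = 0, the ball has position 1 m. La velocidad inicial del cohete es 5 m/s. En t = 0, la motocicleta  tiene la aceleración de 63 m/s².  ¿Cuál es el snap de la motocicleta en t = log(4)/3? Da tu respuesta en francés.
Nous avons le snap s(t) = 567·exp(-3·t). En substituant t = log(4)/3: s(log(4)/3) = 567/4.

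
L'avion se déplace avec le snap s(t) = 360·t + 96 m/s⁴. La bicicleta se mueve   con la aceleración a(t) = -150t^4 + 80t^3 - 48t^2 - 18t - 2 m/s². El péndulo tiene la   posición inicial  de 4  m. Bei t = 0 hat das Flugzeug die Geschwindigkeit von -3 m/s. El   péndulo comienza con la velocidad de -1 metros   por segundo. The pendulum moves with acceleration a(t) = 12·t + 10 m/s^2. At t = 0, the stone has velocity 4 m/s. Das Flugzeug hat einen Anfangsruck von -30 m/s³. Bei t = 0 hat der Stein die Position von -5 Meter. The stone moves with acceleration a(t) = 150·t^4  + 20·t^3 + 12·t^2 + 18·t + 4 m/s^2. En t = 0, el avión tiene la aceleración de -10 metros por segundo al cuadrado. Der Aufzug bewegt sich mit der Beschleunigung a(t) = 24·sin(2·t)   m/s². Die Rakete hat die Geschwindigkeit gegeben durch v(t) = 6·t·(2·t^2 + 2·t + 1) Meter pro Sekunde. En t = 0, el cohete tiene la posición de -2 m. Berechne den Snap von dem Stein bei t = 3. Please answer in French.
Nous devons dériver notre équation de l'accélération a(t) = 150·t^4 + 20·t^3 + 12·t^2 + 18·t + 4 2 fois. En dérivant l'accélération, nous obtenons le jerk: j(t) = 600·t^3 + 60·t^2 + 24·t + 18. En dérivant le jerk, nous obtenons le snap: s(t) = 1800·t^2 + 120·t + 24. De l'équation du snap s(t) = 1800·t^2 + 120·t + 24, nous substituons t = 3 pour obtenir s = 16584.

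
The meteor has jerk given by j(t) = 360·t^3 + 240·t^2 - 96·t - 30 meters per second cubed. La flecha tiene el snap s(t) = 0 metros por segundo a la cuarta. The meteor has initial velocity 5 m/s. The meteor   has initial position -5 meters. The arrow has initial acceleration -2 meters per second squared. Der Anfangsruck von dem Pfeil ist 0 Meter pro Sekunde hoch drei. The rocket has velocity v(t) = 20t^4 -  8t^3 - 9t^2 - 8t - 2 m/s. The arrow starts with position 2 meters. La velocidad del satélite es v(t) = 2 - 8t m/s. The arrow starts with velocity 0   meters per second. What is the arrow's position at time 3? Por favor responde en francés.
Pour résoudre ceci, nous devons prendre 4 primitives de notre équation du snap s(t) = 0. La primitive du snap, avec j(0) = 0, donne le jerk: j(t) = 0. La primitive du jerk est l'accélération. En utilisant a(0) = -2, nous obtenons a(t) = -2. La primitive de l'accélération est la vitesse. En utilisant v(0) = 0, nous obtenons v(t) = -2·t. En prenant ∫v(t)dt et en appliquant x(0) = 2, nous trouvons x(t) = 2 - t^2. En utilisant x(t) = 2 - t^2 et en substituant t = 3, nous trouvons x = -7.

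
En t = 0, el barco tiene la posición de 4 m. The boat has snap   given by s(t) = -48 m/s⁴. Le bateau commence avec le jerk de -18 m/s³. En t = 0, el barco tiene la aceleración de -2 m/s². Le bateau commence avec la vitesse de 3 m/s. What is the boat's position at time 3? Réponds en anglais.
To solve this, we need to take 4 integrals of our snap equation s(t) = -48. Integrating snap and using the initial condition j(0) = -18, we get j(t) = -48·t - 18. Integrating jerk and using the initial condition a(0) = -2, we get a(t) = -24·t^2 - 18·t - 2. Taking ∫a(t)dt and applying v(0) = 3, we find v(t) = -8·t^3 - 9·t^2 - 2·t + 3. The integral of velocity is position. Using x(0) = 4, we get x(t) = -2·t^4 - 3·t^3 - t^2 + 3·t + 4. We have position x(t) = -2·t^4 - 3·t^3 - t^2 + 3·t + 4. Substituting t = 3: x(3) = -239.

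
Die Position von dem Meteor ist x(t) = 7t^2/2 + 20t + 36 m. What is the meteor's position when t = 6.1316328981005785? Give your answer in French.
En utilisant x(t) = 7·t^2/2 + 20·t + 36 et en substituant t = 6.1316328981005785, nous trouvons x = 290.221884951754.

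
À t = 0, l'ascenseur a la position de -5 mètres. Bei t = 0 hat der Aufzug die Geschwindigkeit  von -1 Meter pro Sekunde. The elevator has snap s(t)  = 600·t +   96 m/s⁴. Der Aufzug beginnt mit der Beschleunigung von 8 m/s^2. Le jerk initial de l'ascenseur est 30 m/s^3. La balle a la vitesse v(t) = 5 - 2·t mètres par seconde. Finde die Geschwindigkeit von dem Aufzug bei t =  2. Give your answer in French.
Pour résoudre ceci, nous devons prendre 3 intégrales de notre équation du snap s(t) = 600·t + 96. En prenant ∫s(t)dt et en appliquant j(0) = 30, nous trouvons j(t) = 300·t^2 + 96·t + 30. En prenant ∫j(t)dt et en appliquant a(0) = 8, nous trouvons a(t) = 100·t^3 + 48·t^2 + 30·t + 8. L'intégrale de l'accélération, avec v(0) = -1, donne la vitesse: v(t) = 25·t^4 + 16·t^3 + 15·t^2 + 8·t - 1. En utilisant v(t) = 25·t^4 + 16·t^3 + 15·t^2 + 8·t - 1 et en substituant t = 2, nous trouvons v = 603.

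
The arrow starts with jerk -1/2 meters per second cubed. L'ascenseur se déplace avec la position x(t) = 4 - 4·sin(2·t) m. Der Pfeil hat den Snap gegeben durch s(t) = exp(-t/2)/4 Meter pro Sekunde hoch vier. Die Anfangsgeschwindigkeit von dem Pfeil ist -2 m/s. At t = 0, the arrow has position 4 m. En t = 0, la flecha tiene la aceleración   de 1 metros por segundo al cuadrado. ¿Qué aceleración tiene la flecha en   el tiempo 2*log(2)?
Debemos encontrar la antiderivada de nuestra ecuación del snap s(t) = exp(-t/2)/4 2 veces. Integrando el snap y usando la condición inicial j(0) = -1/2, obtenemos j(t) = -exp(-t/2)/2. La antiderivada de la sacudida, con a(0) = 1, da la aceleración: a(t) = exp(-t/2). Usando a(t) = exp(-t/2) y sustituyendo t = 2*log(2), encontramos a = 1/2.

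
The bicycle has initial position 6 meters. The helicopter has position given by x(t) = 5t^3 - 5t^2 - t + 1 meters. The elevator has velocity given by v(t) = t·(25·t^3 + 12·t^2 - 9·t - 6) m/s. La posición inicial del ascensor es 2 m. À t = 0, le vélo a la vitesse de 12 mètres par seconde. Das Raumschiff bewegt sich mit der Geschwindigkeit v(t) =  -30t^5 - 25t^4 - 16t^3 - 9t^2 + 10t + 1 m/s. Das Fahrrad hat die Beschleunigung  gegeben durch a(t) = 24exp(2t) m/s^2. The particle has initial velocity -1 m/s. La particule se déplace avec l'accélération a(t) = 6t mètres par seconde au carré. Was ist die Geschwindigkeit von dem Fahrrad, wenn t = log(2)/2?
Wir müssen unsere Gleichung für die Beschleunigung a(t) = 24·exp(2·t) 1-mal integrieren. Mit ∫a(t)dt und Anwendung von v(0) = 12, finden wir v(t) = 12·exp(2·t). Wir haben die Geschwindigkeit v(t) = 12·exp(2·t). Durch Einsetzen von t = log(2)/2: v(log(2)/2) = 24.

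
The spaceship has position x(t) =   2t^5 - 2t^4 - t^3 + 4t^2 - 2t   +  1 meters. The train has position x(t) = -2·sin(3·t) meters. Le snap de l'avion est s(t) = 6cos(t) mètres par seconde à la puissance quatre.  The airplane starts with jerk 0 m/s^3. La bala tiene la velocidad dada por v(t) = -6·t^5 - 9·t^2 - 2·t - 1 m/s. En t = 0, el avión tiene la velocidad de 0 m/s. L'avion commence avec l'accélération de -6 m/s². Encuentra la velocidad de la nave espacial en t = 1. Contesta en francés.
Nous devons dériver notre équation de la position x(t) = 2·t^5 - 2·t^4 - t^3 + 4·t^2 - 2·t + 1 1 fois. En dérivant la position, nous obtenons la vitesse: v(t) = 10·t^4 - 8·t^3 - 3·t^2 + 8·t - 2. En utilisant v(t) = 10·t^4 - 8·t^3 - 3·t^2 + 8·t - 2 et en substituant t = 1, nous trouvons v = 5.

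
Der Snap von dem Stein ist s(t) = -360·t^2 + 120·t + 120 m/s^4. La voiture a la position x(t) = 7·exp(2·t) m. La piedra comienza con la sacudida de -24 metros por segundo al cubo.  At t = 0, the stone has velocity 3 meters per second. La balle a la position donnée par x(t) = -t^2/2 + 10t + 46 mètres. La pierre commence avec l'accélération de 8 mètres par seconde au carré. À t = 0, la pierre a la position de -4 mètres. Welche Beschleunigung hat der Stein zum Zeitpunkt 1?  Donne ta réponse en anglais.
We need to integrate our snap equation s(t) = -360·t^2 + 120·t + 120 2 times. Finding the antiderivative of s(t) and using j(0) = -24: j(t) = -120·t^3 + 60·t^2 + 120·t - 24. Taking ∫j(t)dt and applying a(0) = 8, we find a(t) = -30·t^4 + 20·t^3 + 60·t^2 - 24·t + 8. Using a(t) = -30·t^4 + 20·t^3 + 60·t^2 - 24·t + 8 and substituting t = 1, we find a = 34.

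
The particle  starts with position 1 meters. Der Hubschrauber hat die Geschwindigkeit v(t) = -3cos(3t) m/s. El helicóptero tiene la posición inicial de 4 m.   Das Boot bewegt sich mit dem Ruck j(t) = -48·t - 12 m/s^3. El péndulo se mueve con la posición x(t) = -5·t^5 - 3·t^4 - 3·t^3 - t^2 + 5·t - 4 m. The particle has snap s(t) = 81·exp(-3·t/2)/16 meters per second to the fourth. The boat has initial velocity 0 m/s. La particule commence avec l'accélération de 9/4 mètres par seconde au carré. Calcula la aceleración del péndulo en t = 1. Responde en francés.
Pour résoudre ceci, nous devons prendre 2 dérivées de notre équation de la position x(t) = -5·t^5 - 3·t^4 - 3·t^3 - t^2 + 5·t - 4. En dérivant la position, nous obtenons la vitesse: v(t) = -25·t^4 - 12·t^3 - 9·t^2 - 2·t + 5. En prenant d/dt de v(t), nous trouvons a(t) = -100·t^3 - 36·t^2 - 18·t - 2. Nous avons l'accélération a(t) = -100·t^3 - 36·t^2 - 18·t - 2. En substituant t = 1: a(1) = -156.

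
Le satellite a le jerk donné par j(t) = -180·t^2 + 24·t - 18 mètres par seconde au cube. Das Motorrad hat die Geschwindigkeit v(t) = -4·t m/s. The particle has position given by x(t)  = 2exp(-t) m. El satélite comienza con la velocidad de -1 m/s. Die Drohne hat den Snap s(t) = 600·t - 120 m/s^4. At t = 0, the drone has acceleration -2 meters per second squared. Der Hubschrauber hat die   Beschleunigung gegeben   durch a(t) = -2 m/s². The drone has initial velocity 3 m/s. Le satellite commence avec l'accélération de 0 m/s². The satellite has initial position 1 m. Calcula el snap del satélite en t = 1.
Partiendo de la sacudida j(t) = -180·t^2 + 24·t - 18, tomamos 1 derivada. Tomando d/dt de j(t), encontramos s(t) = 24 - 360·t. De la ecuación del snap s(t) = 24 - 360·t, sustituimos t = 1 para obtener s = -336.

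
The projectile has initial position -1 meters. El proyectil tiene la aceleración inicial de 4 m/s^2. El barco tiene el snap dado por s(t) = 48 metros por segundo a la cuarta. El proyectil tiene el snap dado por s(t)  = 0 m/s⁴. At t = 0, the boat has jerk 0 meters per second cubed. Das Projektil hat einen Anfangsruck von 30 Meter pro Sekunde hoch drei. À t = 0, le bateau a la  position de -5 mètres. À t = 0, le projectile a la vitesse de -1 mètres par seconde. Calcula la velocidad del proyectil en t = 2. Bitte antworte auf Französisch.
Pour résoudre ceci, nous devons prendre 3 primitives de notre équation du snap s(t) = 0. En intégrant le snap et en utilisant la condition initiale j(0) = 30, nous obtenons j(t) = 30. La primitive du jerk, avec a(0) = 4, donne l'accélération: a(t) = 30·t + 4. L'intégrale de l'accélération, avec v(0) = -1, donne la vitesse: v(t) = 15·t^2 + 4·t - 1. En utilisant v(t) = 15·t^2 + 4·t - 1 et en substituant t = 2, nous trouvons v = 67.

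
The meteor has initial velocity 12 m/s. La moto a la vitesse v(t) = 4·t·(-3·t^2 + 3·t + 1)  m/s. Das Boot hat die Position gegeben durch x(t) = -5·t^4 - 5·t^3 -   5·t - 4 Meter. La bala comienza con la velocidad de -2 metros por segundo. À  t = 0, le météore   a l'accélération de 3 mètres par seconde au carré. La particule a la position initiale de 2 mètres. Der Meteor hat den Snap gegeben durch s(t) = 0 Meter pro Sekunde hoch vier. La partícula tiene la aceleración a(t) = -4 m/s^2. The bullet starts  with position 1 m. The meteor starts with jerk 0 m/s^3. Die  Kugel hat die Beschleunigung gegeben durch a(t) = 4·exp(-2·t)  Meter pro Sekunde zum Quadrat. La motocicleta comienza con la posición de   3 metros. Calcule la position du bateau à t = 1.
En utilisant x(t) = -5·t^4 - 5·t^3 - 5·t - 4 et en substituant t = 1, nous trouvons x = -19.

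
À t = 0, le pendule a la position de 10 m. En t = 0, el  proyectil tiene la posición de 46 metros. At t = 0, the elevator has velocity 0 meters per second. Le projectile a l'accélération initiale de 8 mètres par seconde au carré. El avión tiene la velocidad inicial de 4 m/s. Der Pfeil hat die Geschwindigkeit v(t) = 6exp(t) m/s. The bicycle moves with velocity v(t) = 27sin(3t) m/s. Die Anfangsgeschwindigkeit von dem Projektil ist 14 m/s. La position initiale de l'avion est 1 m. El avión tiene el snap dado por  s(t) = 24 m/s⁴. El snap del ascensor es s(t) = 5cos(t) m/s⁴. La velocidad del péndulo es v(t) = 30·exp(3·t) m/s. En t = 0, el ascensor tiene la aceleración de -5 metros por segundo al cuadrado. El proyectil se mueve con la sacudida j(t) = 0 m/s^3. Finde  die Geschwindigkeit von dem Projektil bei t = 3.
Ausgehend von dem Ruck j(t) = 0, nehmen wir 2 Integrale. Das Integral von dem Ruck ist die Beschleunigung. Mit a(0) = 8 erhalten wir a(t) = 8. Durch Integration von der Beschleunigung und Verwendung der Anfangsbedingung v(0) = 14, erhalten wir v(t) = 8·t + 14. Aus der Gleichung für die Geschwindigkeit v(t) = 8·t + 14, setzen wir t = 3 ein und erhalten v = 38.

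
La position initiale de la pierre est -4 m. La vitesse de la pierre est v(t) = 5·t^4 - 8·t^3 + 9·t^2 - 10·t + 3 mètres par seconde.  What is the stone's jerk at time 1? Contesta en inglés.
We must differentiate our velocity equation v(t) = 5·t^4 - 8·t^3 + 9·t^2 - 10·t + 3 2 times. Taking d/dt of v(t), we find a(t) = 20·t^3 - 24·t^2 + 18·t - 10. Taking d/dt of a(t), we find j(t) = 60·t^2 - 48·t + 18. Using j(t) = 60·t^2 - 48·t + 18 and substituting t = 1, we find j = 30.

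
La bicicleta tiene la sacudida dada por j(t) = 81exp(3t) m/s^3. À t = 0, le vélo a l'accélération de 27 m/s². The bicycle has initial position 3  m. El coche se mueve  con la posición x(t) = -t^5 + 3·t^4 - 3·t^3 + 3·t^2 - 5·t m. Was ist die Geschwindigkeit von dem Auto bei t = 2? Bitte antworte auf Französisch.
En partant de la position x(t) = -t^5 + 3·t^4 - 3·t^3 + 3·t^2 - 5·t, nous prenons 1 dérivée. En dérivant la position, nous obtenons la vitesse: v(t) = -5·t^4 + 12·t^3 - 9·t^2 + 6·t - 5. En utilisant v(t) = -5·t^4 + 12·t^3 - 9·t^2 + 6·t - 5 et en substituant t = 2, nous trouvons v = -13.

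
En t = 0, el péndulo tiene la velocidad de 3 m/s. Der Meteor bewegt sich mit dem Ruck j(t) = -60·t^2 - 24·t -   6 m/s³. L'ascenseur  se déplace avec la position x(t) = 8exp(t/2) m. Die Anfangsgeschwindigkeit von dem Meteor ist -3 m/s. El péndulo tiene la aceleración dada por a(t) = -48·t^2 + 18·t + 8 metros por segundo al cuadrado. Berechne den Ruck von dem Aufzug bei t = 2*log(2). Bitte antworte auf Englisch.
We must differentiate our position equation x(t) = 8·exp(t/2) 3 times. Differentiating position, we get velocity: v(t) = 4·exp(t/2). Taking d/dt of v(t), we find a(t) = 2·exp(t/2). The derivative of acceleration gives jerk: j(t) = exp(t/2). From the given jerk equation j(t) = exp(t/2), we substitute t = 2*log(2) to get j = 2.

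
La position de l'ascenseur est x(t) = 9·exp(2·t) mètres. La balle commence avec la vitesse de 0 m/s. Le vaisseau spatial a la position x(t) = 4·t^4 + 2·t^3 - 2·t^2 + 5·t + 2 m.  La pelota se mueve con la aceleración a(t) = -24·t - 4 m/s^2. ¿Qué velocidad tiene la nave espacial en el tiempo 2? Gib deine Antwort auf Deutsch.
Um dies zu lösen, müssen wir 1 Ableitung unserer Gleichung für die Position x(t) = 4·t^4 + 2·t^3 - 2·t^2 + 5·t + 2 nehmen. Die Ableitung von der Position ergibt die Geschwindigkeit: v(t) = 16·t^3 + 6·t^2 - 4·t + 5. Mit v(t) = 16·t^3 + 6·t^2 - 4·t + 5 und Einsetzen von t = 2, finden wir v = 149.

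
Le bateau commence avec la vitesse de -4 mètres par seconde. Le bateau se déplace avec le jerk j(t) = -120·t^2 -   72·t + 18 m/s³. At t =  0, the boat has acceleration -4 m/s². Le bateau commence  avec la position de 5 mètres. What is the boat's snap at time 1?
We must differentiate our jerk equation j(t) = -120·t^2 - 72·t + 18 1 time. Taking d/dt of j(t), we find s(t) = -240·t - 72. We have snap s(t) = -240·t - 72. Substituting t = 1: s(1) = -312.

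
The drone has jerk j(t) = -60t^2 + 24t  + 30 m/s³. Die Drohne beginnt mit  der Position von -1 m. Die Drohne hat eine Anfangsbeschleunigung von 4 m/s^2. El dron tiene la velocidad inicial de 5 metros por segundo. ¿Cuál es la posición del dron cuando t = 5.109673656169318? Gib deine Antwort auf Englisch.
To find the answer, we compute 3 integrals of j(t) = -60·t^2 + 24·t + 30. Taking ∫j(t)dt and applying a(0) = 4, we find a(t) = -20·t^3 + 12·t^2 + 30·t + 4. Integrating acceleration and using the initial condition v(0) = 5, we get v(t) = -5·t^4 + 4·t^3 + 15·t^2 + 4·t + 5. Finding the integral of v(t) and using x(0) = -1: x(t) = -t^5 + t^4 + 5·t^3 + 2·t^2 + 5·t - 1. We have position x(t) = -t^5 + t^4 + 5·t^3 + 2·t^2 + 5·t - 1. Substituting t = 5.109673656169318: x(5.109673656169318) = -2057.62915266450.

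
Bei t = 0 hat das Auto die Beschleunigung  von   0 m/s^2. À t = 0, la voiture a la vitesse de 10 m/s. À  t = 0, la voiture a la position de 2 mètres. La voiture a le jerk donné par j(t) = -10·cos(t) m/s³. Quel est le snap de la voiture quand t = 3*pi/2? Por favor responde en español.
Partiendo de la sacudida j(t) = -10·cos(t), tomamos 1 derivada. Derivando la sacudida, obtenemos el snap: s(t) = 10·sin(t). Tenemos el snap s(t) = 10·sin(t). Sustituyendo t = 3*pi/2: s(3*pi/2) = -10.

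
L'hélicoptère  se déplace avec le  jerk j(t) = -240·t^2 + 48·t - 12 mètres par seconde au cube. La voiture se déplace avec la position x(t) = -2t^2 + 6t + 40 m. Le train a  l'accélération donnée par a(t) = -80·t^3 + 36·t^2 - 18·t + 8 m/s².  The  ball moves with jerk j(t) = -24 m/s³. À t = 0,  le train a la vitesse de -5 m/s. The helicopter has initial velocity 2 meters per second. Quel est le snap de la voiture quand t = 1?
Nous devons dériver notre équation de la position x(t) = -2·t^2 + 6·t + 40 4 fois. La dérivée de la position donne la vitesse: v(t) = 6 - 4·t. La dérivée de la vitesse donne l'accélération: a(t) = -4. En dérivant l'accélération, nous obtenons le jerk: j(t) = 0. En dérivant le jerk, nous obtenons le snap: s(t) = 0. Nous avons le snap s(t) = 0. En substituant t = 1: s(1) = 0.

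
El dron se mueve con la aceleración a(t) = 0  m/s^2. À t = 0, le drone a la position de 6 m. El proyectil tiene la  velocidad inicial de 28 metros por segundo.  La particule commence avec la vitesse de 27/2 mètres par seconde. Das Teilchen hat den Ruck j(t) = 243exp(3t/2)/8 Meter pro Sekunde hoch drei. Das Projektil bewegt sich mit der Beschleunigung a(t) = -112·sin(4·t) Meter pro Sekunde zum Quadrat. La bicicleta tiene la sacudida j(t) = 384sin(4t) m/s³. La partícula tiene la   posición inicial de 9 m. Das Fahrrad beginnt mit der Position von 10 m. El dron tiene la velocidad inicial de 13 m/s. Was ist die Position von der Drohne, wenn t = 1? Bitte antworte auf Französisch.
En partant de l'accélération a(t) = 0, nous prenons 2 primitives. L'intégrale de l'accélération, avec v(0) = 13, donne la vitesse: v(t) = 13. En intégrant la vitesse et en utilisant la condition initiale x(0) = 6, nous obtenons x(t) = 13·t + 6. En utilisant x(t) = 13·t + 6 et en substituant t = 1, nous trouvons x = 19.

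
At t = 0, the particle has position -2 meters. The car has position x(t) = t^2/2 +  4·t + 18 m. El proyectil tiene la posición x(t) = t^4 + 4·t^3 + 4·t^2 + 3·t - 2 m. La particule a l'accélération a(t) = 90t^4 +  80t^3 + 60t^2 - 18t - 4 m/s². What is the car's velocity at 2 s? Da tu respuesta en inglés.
We must differentiate our position equation x(t) = t^2/2 + 4·t + 18 1 time. The derivative of position gives velocity: v(t) = t + 4. Using v(t) = t + 4 and substituting t = 2, we find v = 6.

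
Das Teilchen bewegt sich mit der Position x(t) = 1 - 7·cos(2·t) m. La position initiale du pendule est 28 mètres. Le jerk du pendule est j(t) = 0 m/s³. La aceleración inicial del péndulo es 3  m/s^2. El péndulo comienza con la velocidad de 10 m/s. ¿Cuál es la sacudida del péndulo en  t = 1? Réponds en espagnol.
De la ecuación de la sacudida j(t) = 0, sustituimos t = 1 para obtener j = 0.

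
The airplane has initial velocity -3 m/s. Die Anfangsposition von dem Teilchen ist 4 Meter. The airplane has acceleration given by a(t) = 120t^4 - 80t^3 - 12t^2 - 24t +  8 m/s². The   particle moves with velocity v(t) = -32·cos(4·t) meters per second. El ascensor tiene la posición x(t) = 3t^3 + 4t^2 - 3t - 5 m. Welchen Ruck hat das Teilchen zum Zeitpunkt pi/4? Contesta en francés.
En partant de la vitesse v(t) = -32·cos(4·t), nous prenons 2 dérivées. En prenant d/dt de v(t), nous trouvons a(t) = 128·sin(4·t). En dérivant l'accélération, nous obtenons le jerk: j(t) = 512·cos(4·t). Nous avons le jerk j(t) = 512·cos(4·t). En substituant t = pi/4: j(pi/4) = -512.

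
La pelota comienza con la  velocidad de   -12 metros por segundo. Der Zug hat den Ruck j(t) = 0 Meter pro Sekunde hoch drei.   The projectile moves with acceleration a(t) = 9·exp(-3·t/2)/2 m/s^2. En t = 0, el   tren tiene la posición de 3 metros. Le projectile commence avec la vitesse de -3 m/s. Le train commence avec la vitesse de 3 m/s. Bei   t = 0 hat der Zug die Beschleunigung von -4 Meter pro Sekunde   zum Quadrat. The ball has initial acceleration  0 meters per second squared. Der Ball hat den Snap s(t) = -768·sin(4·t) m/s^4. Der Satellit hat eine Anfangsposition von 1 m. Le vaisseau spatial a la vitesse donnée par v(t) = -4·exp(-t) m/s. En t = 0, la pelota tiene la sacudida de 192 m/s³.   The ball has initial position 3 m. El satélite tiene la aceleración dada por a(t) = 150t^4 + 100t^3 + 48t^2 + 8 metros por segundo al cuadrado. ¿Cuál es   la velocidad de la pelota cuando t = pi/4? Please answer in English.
To solve this, we need to take 3 antiderivatives of our snap equation s(t) = -768·sin(4·t). Finding the integral of s(t) and using j(0) = 192: j(t) = 192·cos(4·t). The integral of jerk is acceleration. Using a(0) = 0, we get a(t) = 48·sin(4·t). Integrating acceleration and using the initial condition v(0) = -12, we get v(t) = -12·cos(4·t). We have velocity v(t) = -12·cos(4·t). Substituting t = pi/4: v(pi/4) = 12.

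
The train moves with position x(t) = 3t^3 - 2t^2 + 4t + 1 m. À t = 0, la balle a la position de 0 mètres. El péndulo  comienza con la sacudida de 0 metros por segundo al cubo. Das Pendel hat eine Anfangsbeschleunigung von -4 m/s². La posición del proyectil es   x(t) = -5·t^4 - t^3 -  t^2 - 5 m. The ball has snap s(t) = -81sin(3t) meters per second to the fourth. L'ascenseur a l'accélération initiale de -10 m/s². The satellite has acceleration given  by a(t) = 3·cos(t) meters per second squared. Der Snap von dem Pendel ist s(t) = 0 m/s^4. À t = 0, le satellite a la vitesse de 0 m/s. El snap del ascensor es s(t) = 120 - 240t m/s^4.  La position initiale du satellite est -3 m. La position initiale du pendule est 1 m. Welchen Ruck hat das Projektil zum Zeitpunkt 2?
Um dies zu lösen, müssen wir 3 Ableitungen unserer Gleichung für die Position x(t) = -5·t^4 - t^3 - t^2 - 5 nehmen. Durch Ableiten von der Position erhalten wir die Geschwindigkeit: v(t) = -20·t^3 - 3·t^2 - 2·t. Mit d/dt von v(t) finden wir a(t) = -60·t^2 - 6·t - 2. Die Ableitung von der Beschleunigung ergibt den Ruck: j(t) = -120·t - 6. Wir haben den Ruck j(t) = -120·t - 6. Durch Einsetzen von t = 2: j(2) = -246.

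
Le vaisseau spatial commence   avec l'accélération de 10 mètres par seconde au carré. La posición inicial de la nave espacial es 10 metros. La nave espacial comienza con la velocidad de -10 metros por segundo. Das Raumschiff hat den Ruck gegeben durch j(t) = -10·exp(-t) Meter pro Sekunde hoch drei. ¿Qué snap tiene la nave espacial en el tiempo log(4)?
Partiendo de la sacudida j(t) = -10·exp(-t), tomamos 1 derivada. La derivada de la sacudida da el snap: s(t) = 10·exp(-t). Usando s(t) = 10·exp(-t) y sustituyendo t = log(4), encontramos s = 5/2.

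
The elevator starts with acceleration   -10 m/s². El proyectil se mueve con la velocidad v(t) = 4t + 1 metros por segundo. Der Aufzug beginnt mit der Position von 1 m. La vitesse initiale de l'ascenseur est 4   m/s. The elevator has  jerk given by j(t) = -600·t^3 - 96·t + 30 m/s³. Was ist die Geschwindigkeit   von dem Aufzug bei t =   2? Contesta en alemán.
Wir müssen die Stammfunktion unserer Gleichung für den Ruck j(t) = -600·t^3 - 96·t + 30 2-mal finden. Das Integral von dem Ruck, mit a(0) = -10, ergibt die Beschleunigung: a(t) = -150·t^4 - 48·t^2 + 30·t - 10. Die Stammfunktion von der Beschleunigung, mit v(0) = 4, ergibt die Geschwindigkeit: v(t) = -30·t^5 - 16·t^3 + 15·t^2 - 10·t + 4. Wir haben die Geschwindigkeit v(t) = -30·t^5 - 16·t^3 + 15·t^2 - 10·t + 4. Durch Einsetzen von t = 2: v(2) = -1044.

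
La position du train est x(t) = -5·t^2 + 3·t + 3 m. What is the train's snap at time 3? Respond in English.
We must differentiate our position equation x(t) = -5·t^2 + 3·t + 3 4 times. Taking d/dt of x(t), we find v(t) = 3 - 10·t. Differentiating velocity, we get acceleration: a(t) = -10. Differentiating acceleration, we get jerk: j(t) = 0. Taking d/dt of j(t), we find s(t) = 0. From the given snap equation s(t) = 0, we substitute t = 3 to get s = 0.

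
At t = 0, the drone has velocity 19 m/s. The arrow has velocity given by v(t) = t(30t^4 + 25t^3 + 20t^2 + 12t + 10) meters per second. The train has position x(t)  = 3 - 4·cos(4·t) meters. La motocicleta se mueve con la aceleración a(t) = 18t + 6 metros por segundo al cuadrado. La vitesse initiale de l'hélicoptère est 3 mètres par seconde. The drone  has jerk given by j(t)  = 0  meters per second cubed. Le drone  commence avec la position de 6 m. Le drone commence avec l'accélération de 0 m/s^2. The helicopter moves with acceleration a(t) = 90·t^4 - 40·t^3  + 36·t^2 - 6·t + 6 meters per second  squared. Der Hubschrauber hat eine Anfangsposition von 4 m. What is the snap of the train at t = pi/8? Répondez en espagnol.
Partiendo de la posición x(t) = 3 - 4·cos(4·t), tomamos 4 derivadas. La derivada de la posición da la velocidad: v(t) = 16·sin(4·t). La derivada de la velocidad da la aceleración: a(t) = 64·cos(4·t). Tomando d/dt de a(t), encontramos j(t) = -256·sin(4·t). Tomando d/dt de j(t), encontramos s(t) = -1024·cos(4·t). Usando s(t) = -1024·cos(4·t) y sustituyendo t = pi/8, encontramos s = 0.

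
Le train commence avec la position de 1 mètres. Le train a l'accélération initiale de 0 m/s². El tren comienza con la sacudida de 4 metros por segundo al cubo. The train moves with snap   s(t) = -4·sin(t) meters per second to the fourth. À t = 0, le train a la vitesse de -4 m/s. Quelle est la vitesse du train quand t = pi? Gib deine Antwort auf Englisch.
We must find the integral of our snap equation s(t) = -4·sin(t) 3 times. The integral of snap is jerk. Using j(0) = 4, we get j(t) = 4·cos(t). Taking ∫j(t)dt and applying a(0) = 0, we find a(t) = 4·sin(t). Taking ∫a(t)dt and applying v(0) = -4, we find v(t) = -4·cos(t). Using v(t) = -4·cos(t) and substituting t = pi, we find v = 4.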